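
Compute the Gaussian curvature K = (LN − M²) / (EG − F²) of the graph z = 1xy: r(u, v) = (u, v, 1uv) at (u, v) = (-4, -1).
K = -1/324

Coefficients of the first fundamental form: E = v^2 + 1, F = u*v, G = u^2 + 1.
Coefficients of the second fundamental form: L = 0, M = 1/sqrt(u^2 + v^2 + 1), N = 0.
Assemble K = (LN − M²)/(EG − F²) = 1/((u^2*v^2 - (u^2 + 1)*(v^2 + 1))*(u^2 + v^2 + 1)). At (u, v) = (-4, -1): K = -1/324.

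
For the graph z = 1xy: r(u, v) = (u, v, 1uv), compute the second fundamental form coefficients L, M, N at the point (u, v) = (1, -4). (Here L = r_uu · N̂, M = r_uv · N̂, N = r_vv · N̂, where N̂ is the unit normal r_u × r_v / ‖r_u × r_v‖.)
L = 0;  M = sqrt(2)/6;  N = 0

Compute the unit normal N̂(u, v) = (-v/sqrt(u^2 + v^2 + 1), -u/sqrt(u^2 + v^2 + 1), 1/sqrt(u^2 + v^2 + 1)), and the second partials r_uu, r_uv, r_vv. Take dot products:
  L(u, v) = r_uu · N̂ = 0,
  M(u, v) = r_uv · N̂ = 1/sqrt(u^2 + v^2 + 1),
  N(u, v) = r_vv · N̂ = 0.
Evaluating at (u, v) = (1, -4):
  L = 0, M = sqrt(2)/6, N = 0.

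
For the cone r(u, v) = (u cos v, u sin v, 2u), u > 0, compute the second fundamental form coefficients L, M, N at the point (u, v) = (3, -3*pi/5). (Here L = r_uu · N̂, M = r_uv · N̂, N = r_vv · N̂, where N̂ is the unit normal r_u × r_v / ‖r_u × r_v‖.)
L = 0;  M = 0;  N = 6*sqrt(5)/5

Compute the unit normal N̂(u, v) = (-2*sqrt(5)*u*cos(v)/(5*Abs(u)), -2*sqrt(5)*u*sin(v)/(5*Abs(u)), sqrt(5)*u/(5*Abs(u))), and the second partials r_uu, r_uv, r_vv. Take dot products:
  L(u, v) = r_uu · N̂ = 0,
  M(u, v) = r_uv · N̂ = 0,
  N(u, v) = r_vv · N̂ = 2*sqrt(5)*u^2/(5*Abs(u)).
Evaluating at (u, v) = (3, -3*pi/5):
  L = 0, M = 0, N = 6*sqrt(5)/5.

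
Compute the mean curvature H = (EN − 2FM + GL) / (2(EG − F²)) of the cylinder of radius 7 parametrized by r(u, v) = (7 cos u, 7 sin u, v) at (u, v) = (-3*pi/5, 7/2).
H = -1/14

With E = 49, F = 0, G = 1, L = -7, M = 0, N = 0, assemble
  H = (EN − 2FM + GL) / (2(EG − F²)) = -1/14.
At (u, v) = (-3*pi/5, 7/2): H = -1/14.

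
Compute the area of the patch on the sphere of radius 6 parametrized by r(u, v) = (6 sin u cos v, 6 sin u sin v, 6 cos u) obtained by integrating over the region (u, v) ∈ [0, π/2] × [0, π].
Area = 36*pi

Area = ∫∫ √(EG − F²) du dv with √(EG − F²) = 36*Abs(sin(u)). Integrating over [0, π/2] × [0, π] gives 36*pi.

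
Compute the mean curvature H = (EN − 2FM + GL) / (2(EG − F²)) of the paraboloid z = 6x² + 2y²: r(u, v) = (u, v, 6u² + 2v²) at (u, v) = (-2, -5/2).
H = 1760*sqrt(677)/458329

With E = 144*u^2 + 1, F = 48*u*v, G = 16*v^2 + 1, L = 12/sqrt(144*u^2 + 16*v^2 + 1), M = 0, N = 4/sqrt(144*u^2 + 16*v^2 + 1), assemble
  H = (EN − 2FM + GL) / (2(EG − F²)) = 8*(36*u^2 + 12*v^2 + 1)/(144*u^2 + 16*v^2 + 1)^(3/2).
At (u, v) = (-2, -5/2): H = 1760*sqrt(677)/458329.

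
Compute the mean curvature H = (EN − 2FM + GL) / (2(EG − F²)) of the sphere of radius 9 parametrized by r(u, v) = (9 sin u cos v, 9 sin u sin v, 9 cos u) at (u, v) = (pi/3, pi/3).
H = -1/9

With E = 81, F = 0, G = 81*sin(u)^2, L = -9*sin(u)/Abs(sin(u)), M = 0, N = -9*sin(u)^3/Abs(sin(u)), assemble
  H = (EN − 2FM + GL) / (2(EG − F²)) = -sin(u)/(9*Abs(sin(u))).
At (u, v) = (pi/3, pi/3): H = -1/9.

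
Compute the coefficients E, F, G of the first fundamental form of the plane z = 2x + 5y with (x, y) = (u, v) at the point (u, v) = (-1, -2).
E = 5;  F = 10;  G = 26

Partials: r_u = (1, 0, 2), r_v = (0, 1, 5). As functions of (u, v):
  E = r_u · r_u = 5,
  F = r_u · r_v = 10,
  G = r_v · r_v = 26.
Evaluating at (u, v) = (-1, -2): E = 5, F = 10, G = 26.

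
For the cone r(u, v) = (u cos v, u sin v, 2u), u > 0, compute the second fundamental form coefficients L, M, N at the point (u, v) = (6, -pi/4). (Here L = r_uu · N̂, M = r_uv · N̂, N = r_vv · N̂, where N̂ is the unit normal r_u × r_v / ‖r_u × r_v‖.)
L = 0;  M = 0;  N = 12*sqrt(5)/5

Compute the unit normal N̂(u, v) = (-2*sqrt(5)*u*cos(v)/(5*Abs(u)), -2*sqrt(5)*u*sin(v)/(5*Abs(u)), sqrt(5)*u/(5*Abs(u))), and the second partials r_uu, r_uv, r_vv. Take dot products:
  L(u, v) = r_uu · N̂ = 0,
  M(u, v) = r_uv · N̂ = 0,
  N(u, v) = r_vv · N̂ = 2*sqrt(5)*u^2/(5*Abs(u)).
Evaluating at (u, v) = (6, -pi/4):
  L = 0, M = 0, N = 12*sqrt(5)/5.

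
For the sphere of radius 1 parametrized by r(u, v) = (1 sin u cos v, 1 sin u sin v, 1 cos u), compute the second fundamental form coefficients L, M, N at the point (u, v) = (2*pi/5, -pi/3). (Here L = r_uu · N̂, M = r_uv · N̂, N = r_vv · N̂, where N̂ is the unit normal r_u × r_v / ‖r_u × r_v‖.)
L = -1;  M = 0;  N = -5/8 - sqrt(5)/8

Compute the unit normal N̂(u, v) = (sin(u)^2*cos(v)/Abs(sin(u)), sin(u)^2*sin(v)/Abs(sin(u)), sin(2*u)/(2*Abs(sin(u)))), and the second partials r_uu, r_uv, r_vv. Take dot products:
  L(u, v) = r_uu · N̂ = -sin(u)/Abs(sin(u)),
  M(u, v) = r_uv · N̂ = 0,
  N(u, v) = r_vv · N̂ = -sin(u)^3/Abs(sin(u)).
Evaluating at (u, v) = (2*pi/5, -pi/3):
  L = -1, M = 0, N = -5/8 - sqrt(5)/8.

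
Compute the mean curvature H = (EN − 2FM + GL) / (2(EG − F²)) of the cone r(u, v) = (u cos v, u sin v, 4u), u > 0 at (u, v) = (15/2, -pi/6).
H = 4*sqrt(17)/255

With E = 17, F = 0, G = u^2, L = 0, M = 0, N = 4*sqrt(17)*u^2/(17*Abs(u)), assemble
  H = (EN − 2FM + GL) / (2(EG − F²)) = 2*sqrt(17)/(17*Abs(u)).
At (u, v) = (15/2, -pi/6): H = 4*sqrt(17)/255.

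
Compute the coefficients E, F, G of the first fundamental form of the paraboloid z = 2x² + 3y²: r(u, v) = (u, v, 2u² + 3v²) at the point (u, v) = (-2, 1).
E = 65;  F = -48;  G = 37

Partials: r_u = (1, 0, 4*u), r_v = (0, 1, 6*v). As functions of (u, v):
  E = r_u · r_u = 16*u^2 + 1,
  F = r_u · r_v = 24*u*v,
  G = r_v · r_v = 36*v^2 + 1.
Evaluating at (u, v) = (-2, 1): E = 65, F = -48, G = 37.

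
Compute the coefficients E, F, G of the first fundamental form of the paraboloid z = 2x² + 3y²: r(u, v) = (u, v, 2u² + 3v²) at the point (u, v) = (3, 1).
E = 145;  F = 72;  G = 37

Partials: r_u = (1, 0, 4*u), r_v = (0, 1, 6*v). As functions of (u, v):
  E = r_u · r_u = 16*u^2 + 1,
  F = r_u · r_v = 24*u*v,
  G = r_v · r_v = 36*v^2 + 1.
Evaluating at (u, v) = (3, 1): E = 145, F = 72, G = 37.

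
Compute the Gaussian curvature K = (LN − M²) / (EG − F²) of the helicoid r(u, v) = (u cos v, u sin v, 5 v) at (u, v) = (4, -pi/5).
K = -25/1681

Coefficients of the first fundamental form: E = 1, F = 0, G = u^2 + 25.
Coefficients of the second fundamental form: L = 0, M = -5/sqrt(u^2 + 25), N = 0.
Assemble K = (LN − M²)/(EG − F²) = -25/(u^2 + 25)^2. At (u, v) = (4, -pi/5): K = -25/1681.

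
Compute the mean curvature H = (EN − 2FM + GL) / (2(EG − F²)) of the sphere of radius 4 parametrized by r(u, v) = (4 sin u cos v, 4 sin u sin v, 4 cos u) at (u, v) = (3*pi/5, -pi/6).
H = -1/4

With E = 16, F = 0, G = 16*sin(u)^2, L = -4*sin(u)/Abs(sin(u)), M = 0, N = -4*sin(u)^3/Abs(sin(u)), assemble
  H = (EN − 2FM + GL) / (2(EG − F²)) = -sin(u)/(4*Abs(sin(u))).
At (u, v) = (3*pi/5, -pi/6): H = -1/4.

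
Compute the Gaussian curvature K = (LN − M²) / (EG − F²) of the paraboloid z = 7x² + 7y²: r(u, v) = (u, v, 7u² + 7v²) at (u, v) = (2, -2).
K = 196/2461761

Coefficients of the first fundamental form: E = 196*u^2 + 1, F = 196*u*v, G = 196*v^2 + 1.
Coefficients of the second fundamental form: L = 14/sqrt(196*u^2 + 196*v^2 + 1), M = 0, N = 14/sqrt(196*u^2 + 196*v^2 + 1).
Assemble K = (LN − M²)/(EG − F²) = 196/(38416*u^4 + 76832*u^2*v^2 + 392*u^2 + 38416*v^4 + 392*v^2 + 1). At (u, v) = (2, -2): K = 196/2461761.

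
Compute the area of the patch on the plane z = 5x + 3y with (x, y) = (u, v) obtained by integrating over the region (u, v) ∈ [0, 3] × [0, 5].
Area = 15*sqrt(35)

Area = ∫∫ √(EG − F²) du dv with √(EG − F²) = sqrt(35). Integrating over [0, 3] × [0, 5] gives 15*sqrt(35).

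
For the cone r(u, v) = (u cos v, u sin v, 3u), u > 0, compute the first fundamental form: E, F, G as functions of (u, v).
E = 10;  F = 0;  G = u^2

Compute partials: r_u = (cos(v), sin(v), 3), r_v = (-u*sin(v), u*cos(v), 0). Then
  E = r_u · r_u = 10,
  F = r_u · r_v = 0,
  G = r_v · r_v = u^2.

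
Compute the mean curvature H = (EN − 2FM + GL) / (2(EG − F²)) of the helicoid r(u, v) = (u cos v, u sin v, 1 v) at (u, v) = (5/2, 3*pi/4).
H = 0

With E = 1, F = 0, G = u^2 + 1, L = 0, M = -1/sqrt(u^2 + 1), N = 0, assemble
  H = (EN − 2FM + GL) / (2(EG − F²)) = 0.
At (u, v) = (5/2, 3*pi/4): H = 0.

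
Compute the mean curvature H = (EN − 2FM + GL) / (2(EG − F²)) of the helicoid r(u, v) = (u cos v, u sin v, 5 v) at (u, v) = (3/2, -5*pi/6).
H = 0

With E = 1, F = 0, G = u^2 + 25, L = 0, M = -5/sqrt(u^2 + 25), N = 0, assemble
  H = (EN − 2FM + GL) / (2(EG − F²)) = 0.
At (u, v) = (3/2, -5*pi/6): H = 0.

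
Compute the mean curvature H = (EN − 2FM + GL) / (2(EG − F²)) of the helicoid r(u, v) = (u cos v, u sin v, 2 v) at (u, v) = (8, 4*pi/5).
H = 0

With E = 1, F = 0, G = u^2 + 4, L = 0, M = -2/sqrt(u^2 + 4), N = 0, assemble
  H = (EN − 2FM + GL) / (2(EG − F²)) = 0.
At (u, v) = (8, 4*pi/5): H = 0.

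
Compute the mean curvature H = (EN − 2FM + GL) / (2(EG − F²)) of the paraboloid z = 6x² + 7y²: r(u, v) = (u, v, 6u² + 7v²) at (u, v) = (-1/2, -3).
H = 10849*sqrt(1801)/3243601

With E = 144*u^2 + 1, F = 168*u*v, G = 196*v^2 + 1, L = 12/sqrt(144*u^2 + 196*v^2 + 1), M = 0, N = 14/sqrt(144*u^2 + 196*v^2 + 1), assemble
  H = (EN − 2FM + GL) / (2(EG − F²)) = (1008*u^2 + 1176*v^2 + 13)/(144*u^2 + 196*v^2 + 1)^(3/2).
At (u, v) = (-1/2, -3): H = 10849*sqrt(1801)/3243601.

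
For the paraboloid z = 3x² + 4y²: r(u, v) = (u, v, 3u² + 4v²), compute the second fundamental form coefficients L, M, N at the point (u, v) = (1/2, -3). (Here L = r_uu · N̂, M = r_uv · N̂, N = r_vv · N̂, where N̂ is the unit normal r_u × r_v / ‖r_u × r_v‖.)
L = 3*sqrt(586)/293;  M = 0;  N = 4*sqrt(586)/293

Compute the unit normal N̂(u, v) = (-6*u/sqrt(36*u^2 + 64*v^2 + 1), -8*v/sqrt(36*u^2 + 64*v^2 + 1), 1/sqrt(36*u^2 + 64*v^2 + 1)), and the second partials r_uu, r_uv, r_vv. Take dot products:
  L(u, v) = r_uu · N̂ = 6/sqrt(36*u^2 + 64*v^2 + 1),
  M(u, v) = r_uv · N̂ = 0,
  N(u, v) = r_vv · N̂ = 8/sqrt(36*u^2 + 64*v^2 + 1).
Evaluating at (u, v) = (1/2, -3):
  L = 3*sqrt(586)/293, M = 0, N = 4*sqrt(586)/293.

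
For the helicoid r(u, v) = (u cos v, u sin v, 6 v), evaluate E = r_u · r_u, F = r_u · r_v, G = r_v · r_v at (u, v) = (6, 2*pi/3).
E = 1;  F = 0;  G = 72

Partials: r_u = (cos(v), sin(v), 0), r_v = (-u*sin(v), u*cos(v), 6). As functions of (u, v):
  E = r_u · r_u = 1,
  F = r_u · r_v = 0,
  G = r_v · r_v = u^2 + 36.
Evaluating at (u, v) = (6, 2*pi/3): E = 1, F = 0, G = 72.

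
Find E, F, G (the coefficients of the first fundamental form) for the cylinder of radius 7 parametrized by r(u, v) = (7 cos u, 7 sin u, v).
E = 49;  F = 0;  G = 1

Compute partials: r_u = (-7*sin(u), 7*cos(u), 0), r_v = (0, 0, 1). Then
  E = r_u · r_u = 49,
  F = r_u · r_v = 0,
  G = r_v · r_v = 1.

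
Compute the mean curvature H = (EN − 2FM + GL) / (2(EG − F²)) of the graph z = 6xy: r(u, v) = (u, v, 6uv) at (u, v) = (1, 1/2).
H = -27*sqrt(46)/529

With E = 36*v^2 + 1, F = 36*u*v, G = 36*u^2 + 1, L = 0, M = 6/sqrt(36*u^2 + 36*v^2 + 1), N = 0, assemble
  H = (EN − 2FM + GL) / (2(EG − F²)) = -216*u*v/(36*u^2 + 36*v^2 + 1)^(3/2).
At (u, v) = (1, 1/2): H = -27*sqrt(46)/529.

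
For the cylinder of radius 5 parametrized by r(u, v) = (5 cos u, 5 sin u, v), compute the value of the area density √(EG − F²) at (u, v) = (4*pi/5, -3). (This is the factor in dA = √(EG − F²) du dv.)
√(EG − F²)|_{(4*pi/5, -3)} = 5

E = 25, F = 0, G = 1, so EG − F² = 25. Taking the positive square root: √(EG − F²) = 5. At (u, v) = (4*pi/5, -3): 5.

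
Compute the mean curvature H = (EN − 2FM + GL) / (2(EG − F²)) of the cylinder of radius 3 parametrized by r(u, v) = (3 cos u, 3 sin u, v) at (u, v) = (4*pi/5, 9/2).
H = -1/6

With E = 9, F = 0, G = 1, L = -3, M = 0, N = 0, assemble
  H = (EN − 2FM + GL) / (2(EG − F²)) = -1/6.
At (u, v) = (4*pi/5, 9/2): H = -1/6.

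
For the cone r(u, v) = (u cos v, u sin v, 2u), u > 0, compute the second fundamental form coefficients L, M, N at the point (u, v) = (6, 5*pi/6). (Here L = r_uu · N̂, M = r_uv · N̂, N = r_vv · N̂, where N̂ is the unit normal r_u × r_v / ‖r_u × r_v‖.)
L = 0;  M = 0;  N = 12*sqrt(5)/5

Compute the unit normal N̂(u, v) = (-2*sqrt(5)*u*cos(v)/(5*Abs(u)), -2*sqrt(5)*u*sin(v)/(5*Abs(u)), sqrt(5)*u/(5*Abs(u))), and the second partials r_uu, r_uv, r_vv. Take dot products:
  L(u, v) = r_uu · N̂ = 0,
  M(u, v) = r_uv · N̂ = 0,
  N(u, v) = r_vv · N̂ = 2*sqrt(5)*u^2/(5*Abs(u)).
Evaluating at (u, v) = (6, 5*pi/6):
  L = 0, M = 0, N = 12*sqrt(5)/5.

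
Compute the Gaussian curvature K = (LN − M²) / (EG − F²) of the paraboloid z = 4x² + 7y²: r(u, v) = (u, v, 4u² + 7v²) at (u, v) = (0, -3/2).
K = 28/48841

Coefficients of the first fundamental form: E = 64*u^2 + 1, F = 112*u*v, G = 196*v^2 + 1.
Coefficients of the second fundamental form: L = 8/sqrt(64*u^2 + 196*v^2 + 1), M = 0, N = 14/sqrt(64*u^2 + 196*v^2 + 1).
Assemble K = (LN − M²)/(EG − F²) = 112/(4096*u^4 + 25088*u^2*v^2 + 128*u^2 + 38416*v^4 + 392*v^2 + 1). At (u, v) = (0, -3/2): K = 28/48841.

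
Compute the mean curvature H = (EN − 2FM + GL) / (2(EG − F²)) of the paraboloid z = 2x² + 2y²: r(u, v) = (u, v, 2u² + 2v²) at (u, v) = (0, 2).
H = 132*sqrt(65)/4225

With E = 16*u^2 + 1, F = 16*u*v, G = 16*v^2 + 1, L = 4/sqrt(16*u^2 + 16*v^2 + 1), M = 0, N = 4/sqrt(16*u^2 + 16*v^2 + 1), assemble
  H = (EN − 2FM + GL) / (2(EG − F²)) = 4*(8*u^2 + 8*v^2 + 1)/(16*u^2 + 16*v^2 + 1)^(3/2).
At (u, v) = (0, 2): H = 132*sqrt(65)/4225.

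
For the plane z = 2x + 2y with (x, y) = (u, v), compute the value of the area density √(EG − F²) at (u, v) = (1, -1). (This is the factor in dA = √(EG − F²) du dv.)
√(EG − F²)|_{(1, -1)} = 3

E = 5, F = 4, G = 5, so EG − F² = 9. Taking the positive square root: √(EG − F²) = 3. At (u, v) = (1, -1): 3.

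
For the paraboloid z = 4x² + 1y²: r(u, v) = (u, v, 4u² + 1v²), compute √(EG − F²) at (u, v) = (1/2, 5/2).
√(EG − F²)|_{(1/2, 5/2)} = sqrt(42)

E = 64*u^2 + 1, F = 16*u*v, G = 4*v^2 + 1; EG − F² = 64*u^2 + 4*v^2 + 1; √(EG − F²) = sqrt(64*u^2 + 4*v^2 + 1). At the given point: sqrt(42).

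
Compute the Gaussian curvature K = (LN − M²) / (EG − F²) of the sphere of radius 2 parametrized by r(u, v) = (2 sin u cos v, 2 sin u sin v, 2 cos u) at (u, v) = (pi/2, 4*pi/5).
K = 1/4

Coefficients of the first fundamental form: E = 4, F = 0, G = 4*sin(u)^2.
Coefficients of the second fundamental form: L = -2*sin(u)/Abs(sin(u)), M = 0, N = -2*sin(u)^3/Abs(sin(u)).
Assemble K = (LN − M²)/(EG − F²) = 1/4. At (u, v) = (pi/2, 4*pi/5): K = 1/4.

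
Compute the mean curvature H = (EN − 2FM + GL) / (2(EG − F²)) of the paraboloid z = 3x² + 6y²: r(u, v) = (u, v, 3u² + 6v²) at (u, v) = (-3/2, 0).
H = 495*sqrt(82)/6724

With E = 36*u^2 + 1, F = 72*u*v, G = 144*v^2 + 1, L = 6/sqrt(36*u^2 + 144*v^2 + 1), M = 0, N = 12/sqrt(36*u^2 + 144*v^2 + 1), assemble
  H = (EN − 2FM + GL) / (2(EG − F²)) = 9*(24*u^2 + 48*v^2 + 1)/(36*u^2 + 144*v^2 + 1)^(3/2).
At (u, v) = (-3/2, 0): H = 495*sqrt(82)/6724.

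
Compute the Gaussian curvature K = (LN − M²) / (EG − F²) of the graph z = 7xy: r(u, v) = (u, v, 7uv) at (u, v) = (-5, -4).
K = -49/4040100

Coefficients of the first fundamental form: E = 49*v^2 + 1, F = 49*u*v, G = 49*u^2 + 1.
Coefficients of the second fundamental form: L = 0, M = 7/sqrt(49*u^2 + 49*v^2 + 1), N = 0.
Assemble K = (LN − M²)/(EG − F²) = -49/(2401*u^4 + 4802*u^2*v^2 + 98*u^2 + 2401*v^4 + 98*v^2 + 1). At (u, v) = (-5, -4): K = -49/4040100.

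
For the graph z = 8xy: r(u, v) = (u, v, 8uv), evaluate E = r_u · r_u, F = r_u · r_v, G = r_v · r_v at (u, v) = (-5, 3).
E = 577;  F = -960;  G = 1601

Partials: r_u = (1, 0, 8*v), r_v = (0, 1, 8*u). As functions of (u, v):
  E = r_u · r_u = 64*v^2 + 1,
  F = r_u · r_v = 64*u*v,
  G = r_v · r_v = 64*u^2 + 1.
Evaluating at (u, v) = (-5, 3): E = 577, F = -960, G = 1601.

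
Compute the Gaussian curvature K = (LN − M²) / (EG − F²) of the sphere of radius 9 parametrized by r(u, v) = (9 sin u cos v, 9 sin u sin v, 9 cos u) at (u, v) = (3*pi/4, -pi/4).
K = 1/81

Coefficients of the first fundamental form: E = 81, F = 0, G = 81*sin(u)^2.
Coefficients of the second fundamental form: L = -9*sin(u)/Abs(sin(u)), M = 0, N = -9*sin(u)^3/Abs(sin(u)).
Assemble K = (LN − M²)/(EG − F²) = 1/81. At (u, v) = (3*pi/4, -pi/4): K = 1/81.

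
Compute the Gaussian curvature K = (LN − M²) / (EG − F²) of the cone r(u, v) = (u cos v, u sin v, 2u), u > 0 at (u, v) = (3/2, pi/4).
K = 0

Coefficients of the first fundamental form: E = 5, F = 0, G = u^2.
Coefficients of the second fundamental form: L = 0, M = 0, N = 2*sqrt(5)*u^2/(5*Abs(u)).
Assemble K = (LN − M²)/(EG − F²) = 0. At (u, v) = (3/2, pi/4): K = 0.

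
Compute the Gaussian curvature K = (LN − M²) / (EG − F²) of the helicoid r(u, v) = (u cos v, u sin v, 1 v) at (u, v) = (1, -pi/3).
K = -1/4

Coefficients of the first fundamental form: E = 1, F = 0, G = u^2 + 1.
Coefficients of the second fundamental form: L = 0, M = -1/sqrt(u^2 + 1), N = 0.
Assemble K = (LN − M²)/(EG − F²) = -1/(u^2 + 1)^2. At (u, v) = (1, -pi/3): K = -1/4.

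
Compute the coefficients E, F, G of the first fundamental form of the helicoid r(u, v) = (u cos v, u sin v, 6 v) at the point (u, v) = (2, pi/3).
E = 1;  F = 0;  G = 40

Partials: r_u = (cos(v), sin(v), 0), r_v = (-u*sin(v), u*cos(v), 6). As functions of (u, v):
  E = r_u · r_u = 1,
  F = r_u · r_v = 0,
  G = r_v · r_v = u^2 + 36.
Evaluating at (u, v) = (2, pi/3): E = 1, F = 0, G = 40.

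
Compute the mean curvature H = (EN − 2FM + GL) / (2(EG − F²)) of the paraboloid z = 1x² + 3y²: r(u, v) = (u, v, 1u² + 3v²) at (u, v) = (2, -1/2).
H = 61*sqrt(26)/676

With E = 4*u^2 + 1, F = 12*u*v, G = 36*v^2 + 1, L = 2/sqrt(4*u^2 + 36*v^2 + 1), M = 0, N = 6/sqrt(4*u^2 + 36*v^2 + 1), assemble
  H = (EN − 2FM + GL) / (2(EG − F²)) = 4*(3*u^2 + 9*v^2 + 1)/(4*u^2 + 36*v^2 + 1)^(3/2).
At (u, v) = (2, -1/2): H = 61*sqrt(26)/676.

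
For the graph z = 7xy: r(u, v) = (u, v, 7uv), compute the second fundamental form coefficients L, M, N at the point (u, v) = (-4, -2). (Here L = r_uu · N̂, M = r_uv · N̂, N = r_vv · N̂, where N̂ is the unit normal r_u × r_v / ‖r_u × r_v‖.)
L = 0;  M = 7*sqrt(109)/327;  N = 0

Compute the unit normal N̂(u, v) = (-7*v/sqrt(49*u^2 + 49*v^2 + 1), -7*u/sqrt(49*u^2 + 49*v^2 + 1), 1/sqrt(49*u^2 + 49*v^2 + 1)), and the second partials r_uu, r_uv, r_vv. Take dot products:
  L(u, v) = r_uu · N̂ = 0,
  M(u, v) = r_uv · N̂ = 7/sqrt(49*u^2 + 49*v^2 + 1),
  N(u, v) = r_vv · N̂ = 0.
Evaluating at (u, v) = (-4, -2):
  L = 0, M = 7*sqrt(109)/327, N = 0.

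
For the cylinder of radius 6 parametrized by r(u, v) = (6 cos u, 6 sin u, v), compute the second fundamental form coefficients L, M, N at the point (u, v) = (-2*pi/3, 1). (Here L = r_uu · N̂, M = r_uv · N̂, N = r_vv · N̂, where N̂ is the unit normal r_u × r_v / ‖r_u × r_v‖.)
L = -6;  M = 0;  N = 0

Compute the unit normal N̂(u, v) = (cos(u), sin(u), 0), and the second partials r_uu, r_uv, r_vv. Take dot products:
  L(u, v) = r_uu · N̂ = -6,
  M(u, v) = r_uv · N̂ = 0,
  N(u, v) = r_vv · N̂ = 0.
Evaluating at (u, v) = (-2*pi/3, 1):
  L = -6, M = 0, N = 0.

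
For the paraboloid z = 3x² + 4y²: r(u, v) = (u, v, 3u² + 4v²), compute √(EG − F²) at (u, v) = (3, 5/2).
√(EG − F²)|_{(3, 5/2)} = 5*sqrt(29)

E = 36*u^2 + 1, F = 48*u*v, G = 64*v^2 + 1; EG − F² = 36*u^2 + 64*v^2 + 1; √(EG − F²) = sqrt(36*u^2 + 64*v^2 + 1). At the given point: 5*sqrt(29).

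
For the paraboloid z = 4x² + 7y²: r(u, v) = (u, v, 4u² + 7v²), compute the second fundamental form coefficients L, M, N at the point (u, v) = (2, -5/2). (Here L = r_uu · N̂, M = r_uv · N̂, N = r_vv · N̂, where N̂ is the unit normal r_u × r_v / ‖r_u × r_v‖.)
L = 4*sqrt(1482)/741;  M = 0;  N = 7*sqrt(1482)/741

Compute the unit normal N̂(u, v) = (-8*u/sqrt(64*u^2 + 196*v^2 + 1), -14*v/sqrt(64*u^2 + 196*v^2 + 1), 1/sqrt(64*u^2 + 196*v^2 + 1)), and the second partials r_uu, r_uv, r_vv. Take dot products:
  L(u, v) = r_uu · N̂ = 8/sqrt(64*u^2 + 196*v^2 + 1),
  M(u, v) = r_uv · N̂ = 0,
  N(u, v) = r_vv · N̂ = 14/sqrt(64*u^2 + 196*v^2 + 1).
Evaluating at (u, v) = (2, -5/2):
  L = 4*sqrt(1482)/741, M = 0, N = 7*sqrt(1482)/741.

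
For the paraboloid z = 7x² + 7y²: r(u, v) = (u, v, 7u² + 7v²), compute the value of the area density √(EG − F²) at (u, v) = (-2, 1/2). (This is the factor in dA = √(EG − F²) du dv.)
√(EG − F²)|_{(-2, 1/2)} = sqrt(834)

E = 196*u^2 + 1, F = 196*u*v, G = 196*v^2 + 1, so EG − F² = 196*u^2 + 196*v^2 + 1. Taking the positive square root: √(EG − F²) = sqrt(196*u^2 + 196*v^2 + 1). At (u, v) = (-2, 1/2): sqrt(834).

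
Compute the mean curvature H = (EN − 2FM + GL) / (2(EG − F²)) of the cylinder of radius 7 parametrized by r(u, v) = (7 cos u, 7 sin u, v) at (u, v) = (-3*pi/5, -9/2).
H = -1/14

With E = 49, F = 0, G = 1, L = -7, M = 0, N = 0, assemble
  H = (EN − 2FM + GL) / (2(EG − F²)) = -1/14.
At (u, v) = (-3*pi/5, -9/2): H = -1/14.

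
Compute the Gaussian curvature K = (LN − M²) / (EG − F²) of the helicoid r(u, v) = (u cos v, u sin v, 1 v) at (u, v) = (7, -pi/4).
K = -1/2500

Coefficients of the first fundamental form: E = 1, F = 0, G = u^2 + 1.
Coefficients of the second fundamental form: L = 0, M = -1/sqrt(u^2 + 1), N = 0.
Assemble K = (LN − M²)/(EG − F²) = -1/(u^2 + 1)^2. At (u, v) = (7, -pi/4): K = -1/2500.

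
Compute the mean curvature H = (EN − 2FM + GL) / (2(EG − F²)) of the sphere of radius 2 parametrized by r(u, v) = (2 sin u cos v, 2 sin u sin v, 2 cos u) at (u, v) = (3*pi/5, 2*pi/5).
H = -1/2

With E = 4, F = 0, G = 4*sin(u)^2, L = -2*sin(u)/Abs(sin(u)), M = 0, N = -2*sin(u)^3/Abs(sin(u)), assemble
  H = (EN − 2FM + GL) / (2(EG − F²)) = -sin(u)/(2*Abs(sin(u))).
At (u, v) = (3*pi/5, 2*pi/5): H = -1/2.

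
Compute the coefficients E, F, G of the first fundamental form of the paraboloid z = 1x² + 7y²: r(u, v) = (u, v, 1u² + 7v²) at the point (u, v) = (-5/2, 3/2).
E = 26;  F = -105;  G = 442

Partials: r_u = (1, 0, 2*u), r_v = (0, 1, 14*v). As functions of (u, v):
  E = r_u · r_u = 4*u^2 + 1,
  F = r_u · r_v = 28*u*v,
  G = r_v · r_v = 196*v^2 + 1.
Evaluating at (u, v) = (-5/2, 3/2): E = 26, F = -105, G = 442.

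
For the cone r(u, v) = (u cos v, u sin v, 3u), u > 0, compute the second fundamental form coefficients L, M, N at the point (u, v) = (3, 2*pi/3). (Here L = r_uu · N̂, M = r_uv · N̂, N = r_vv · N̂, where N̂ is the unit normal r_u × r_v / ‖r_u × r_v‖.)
L = 0;  M = 0;  N = 9*sqrt(10)/10

Compute the unit normal N̂(u, v) = (-3*sqrt(10)*u*cos(v)/(10*Abs(u)), -3*sqrt(10)*u*sin(v)/(10*Abs(u)), sqrt(10)*u/(10*Abs(u))), and the second partials r_uu, r_uv, r_vv. Take dot products:
  L(u, v) = r_uu · N̂ = 0,
  M(u, v) = r_uv · N̂ = 0,
  N(u, v) = r_vv · N̂ = 3*sqrt(10)*u^2/(10*Abs(u)).
Evaluating at (u, v) = (3, 2*pi/3):
  L = 0, M = 0, N = 9*sqrt(10)/10.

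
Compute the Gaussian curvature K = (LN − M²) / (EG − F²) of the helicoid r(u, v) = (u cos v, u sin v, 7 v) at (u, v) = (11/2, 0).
K = -784/100489

Coefficients of the first fundamental form: E = 1, F = 0, G = u^2 + 49.
Coefficients of the second fundamental form: L = 0, M = -7/sqrt(u^2 + 49), N = 0.
Assemble K = (LN − M²)/(EG − F²) = -49/(u^2 + 49)^2. At (u, v) = (11/2, 0): K = -784/100489.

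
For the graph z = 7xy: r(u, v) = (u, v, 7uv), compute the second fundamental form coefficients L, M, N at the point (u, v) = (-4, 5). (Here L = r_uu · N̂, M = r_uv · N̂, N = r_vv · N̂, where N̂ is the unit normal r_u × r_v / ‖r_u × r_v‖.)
L = 0;  M = 7*sqrt(2010)/2010;  N = 0

Compute the unit normal N̂(u, v) = (-7*v/sqrt(49*u^2 + 49*v^2 + 1), -7*u/sqrt(49*u^2 + 49*v^2 + 1), 1/sqrt(49*u^2 + 49*v^2 + 1)), and the second partials r_uu, r_uv, r_vv. Take dot products:
  L(u, v) = r_uu · N̂ = 0,
  M(u, v) = r_uv · N̂ = 7/sqrt(49*u^2 + 49*v^2 + 1),
  N(u, v) = r_vv · N̂ = 0.
Evaluating at (u, v) = (-4, 5):
  L = 0, M = 7*sqrt(2010)/2010, N = 0.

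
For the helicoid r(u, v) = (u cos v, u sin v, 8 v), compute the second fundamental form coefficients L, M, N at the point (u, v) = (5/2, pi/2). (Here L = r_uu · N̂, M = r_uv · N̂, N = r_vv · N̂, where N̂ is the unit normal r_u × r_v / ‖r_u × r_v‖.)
L = 0;  M = -16*sqrt(281)/281;  N = 0

Compute the unit normal N̂(u, v) = (8*sin(v)/sqrt(u^2 + 64), -8*cos(v)/sqrt(u^2 + 64), u/sqrt(u^2 + 64)), and the second partials r_uu, r_uv, r_vv. Take dot products:
  L(u, v) = r_uu · N̂ = 0,
  M(u, v) = r_uv · N̂ = -8/sqrt(u^2 + 64),
  N(u, v) = r_vv · N̂ = 0.
Evaluating at (u, v) = (5/2, pi/2):
  L = 0, M = -16*sqrt(281)/281, N = 0.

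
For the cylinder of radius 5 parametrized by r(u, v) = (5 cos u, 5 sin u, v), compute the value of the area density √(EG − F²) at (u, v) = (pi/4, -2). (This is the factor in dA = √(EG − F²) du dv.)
√(EG − F²)|_{(pi/4, -2)} = 5

E = 25, F = 0, G = 1, so EG − F² = 25. Taking the positive square root: √(EG − F²) = 5. At (u, v) = (pi/4, -2): 5.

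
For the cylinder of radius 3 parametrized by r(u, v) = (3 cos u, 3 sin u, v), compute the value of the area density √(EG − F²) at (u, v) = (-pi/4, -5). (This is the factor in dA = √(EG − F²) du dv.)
√(EG − F²)|_{(-pi/4, -5)} = 3

E = 9, F = 0, G = 1, so EG − F² = 9. Taking the positive square root: √(EG − F²) = 3. At (u, v) = (-pi/4, -5): 3.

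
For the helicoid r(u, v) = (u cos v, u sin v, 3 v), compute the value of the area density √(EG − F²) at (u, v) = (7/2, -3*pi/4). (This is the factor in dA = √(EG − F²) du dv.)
√(EG − F²)|_{(7/2, -3*pi/4)} = sqrt(85)/2

E = 1, F = 0, G = u^2 + 9, so EG − F² = u^2 + 9. Taking the positive square root: √(EG − F²) = sqrt(u^2 + 9). At (u, v) = (7/2, -3*pi/4): sqrt(85)/2.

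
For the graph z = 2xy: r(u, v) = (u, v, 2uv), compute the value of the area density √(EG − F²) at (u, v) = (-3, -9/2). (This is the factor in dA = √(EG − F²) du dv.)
√(EG − F²)|_{(-3, -9/2)} = sqrt(118)

E = 4*v^2 + 1, F = 4*u*v, G = 4*u^2 + 1, so EG − F² = 4*u^2 + 4*v^2 + 1. Taking the positive square root: √(EG − F²) = sqrt(4*u^2 + 4*v^2 + 1). At (u, v) = (-3, -9/2): sqrt(118).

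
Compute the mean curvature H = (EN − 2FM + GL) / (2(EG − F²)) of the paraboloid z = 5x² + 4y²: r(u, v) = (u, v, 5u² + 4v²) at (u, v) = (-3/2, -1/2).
H = 989*sqrt(2)/5324

With E = 100*u^2 + 1, F = 80*u*v, G = 64*v^2 + 1, L = 10/sqrt(100*u^2 + 64*v^2 + 1), M = 0, N = 8/sqrt(100*u^2 + 64*v^2 + 1), assemble
  H = (EN − 2FM + GL) / (2(EG − F²)) = (400*u^2 + 320*v^2 + 9)/(100*u^2 + 64*v^2 + 1)^(3/2).
At (u, v) = (-3/2, -1/2): H = 989*sqrt(2)/5324.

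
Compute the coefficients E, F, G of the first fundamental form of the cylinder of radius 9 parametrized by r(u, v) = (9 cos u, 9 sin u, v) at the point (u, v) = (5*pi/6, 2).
E = 81;  F = 0;  G = 1

Partials: r_u = (-9*sin(u), 9*cos(u), 0), r_v = (0, 0, 1). As functions of (u, v):
  E = r_u · r_u = 81,
  F = r_u · r_v = 0,
  G = r_v · r_v = 1.
Evaluating at (u, v) = (5*pi/6, 2): E = 81, F = 0, G = 1.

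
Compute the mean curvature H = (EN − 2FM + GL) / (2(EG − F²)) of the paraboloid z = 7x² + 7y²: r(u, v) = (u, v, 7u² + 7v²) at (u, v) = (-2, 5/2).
H = 14077*sqrt(2010)/4040100

With E = 196*u^2 + 1, F = 196*u*v, G = 196*v^2 + 1, L = 14/sqrt(196*u^2 + 196*v^2 + 1), M = 0, N = 14/sqrt(196*u^2 + 196*v^2 + 1), assemble
  H = (EN − 2FM + GL) / (2(EG − F²)) = 14*(98*u^2 + 98*v^2 + 1)/(196*u^2 + 196*v^2 + 1)^(3/2).
At (u, v) = (-2, 5/2): H = 14077*sqrt(2010)/4040100.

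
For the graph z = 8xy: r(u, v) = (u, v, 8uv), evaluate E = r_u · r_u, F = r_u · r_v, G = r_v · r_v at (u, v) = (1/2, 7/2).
E = 785;  F = 112;  G = 17

Partials: r_u = (1, 0, 8*v), r_v = (0, 1, 8*u). As functions of (u, v):
  E = r_u · r_u = 64*v^2 + 1,
  F = r_u · r_v = 64*u*v,
  G = r_v · r_v = 64*u^2 + 1.
Evaluating at (u, v) = (1/2, 7/2): E = 785, F = 112, G = 17.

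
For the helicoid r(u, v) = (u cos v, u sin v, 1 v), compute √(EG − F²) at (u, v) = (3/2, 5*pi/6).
√(EG − F²)|_{(3/2, 5*pi/6)} = sqrt(13)/2

E = 1, F = 0, G = u^2 + 1; EG − F² = u^2 + 1; √(EG − F²) = sqrt(u^2 + 1). At the given point: sqrt(13)/2.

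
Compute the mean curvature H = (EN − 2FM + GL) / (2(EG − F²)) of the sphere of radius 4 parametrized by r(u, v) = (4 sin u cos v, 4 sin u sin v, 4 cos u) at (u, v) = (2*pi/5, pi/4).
H = -1/4

With E = 16, F = 0, G = 16*sin(u)^2, L = -4*sin(u)/Abs(sin(u)), M = 0, N = -4*sin(u)^3/Abs(sin(u)), assemble
  H = (EN − 2FM + GL) / (2(EG − F²)) = -sin(u)/(4*Abs(sin(u))).
At (u, v) = (2*pi/5, pi/4): H = -1/4.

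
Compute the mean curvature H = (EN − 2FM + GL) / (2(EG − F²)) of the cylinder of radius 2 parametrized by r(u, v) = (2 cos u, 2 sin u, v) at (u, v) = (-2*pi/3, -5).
H = -1/4

With E = 4, F = 0, G = 1, L = -2, M = 0, N = 0, assemble
  H = (EN − 2FM + GL) / (2(EG − F²)) = -1/4.
At (u, v) = (-2*pi/3, -5): H = -1/4.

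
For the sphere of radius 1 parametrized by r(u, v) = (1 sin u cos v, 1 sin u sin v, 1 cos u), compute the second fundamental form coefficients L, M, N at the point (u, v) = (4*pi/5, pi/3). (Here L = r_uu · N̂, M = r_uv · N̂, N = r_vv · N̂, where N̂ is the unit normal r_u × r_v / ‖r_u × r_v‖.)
L = -1;  M = 0;  N = -5/8 + sqrt(5)/8

Compute the unit normal N̂(u, v) = (sin(u)^2*cos(v)/Abs(sin(u)), sin(u)^2*sin(v)/Abs(sin(u)), sin(2*u)/(2*Abs(sin(u)))), and the second partials r_uu, r_uv, r_vv. Take dot products:
  L(u, v) = r_uu · N̂ = -sin(u)/Abs(sin(u)),
  M(u, v) = r_uv · N̂ = 0,
  N(u, v) = r_vv · N̂ = -sin(u)^3/Abs(sin(u)).
Evaluating at (u, v) = (4*pi/5, pi/3):
  L = -1, M = 0, N = -5/8 + sqrt(5)/8.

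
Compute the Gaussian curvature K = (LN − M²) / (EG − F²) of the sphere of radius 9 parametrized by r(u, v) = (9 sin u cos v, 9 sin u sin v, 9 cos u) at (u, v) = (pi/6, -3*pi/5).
K = 1/81

Coefficients of the first fundamental form: E = 81, F = 0, G = 81*sin(u)^2.
Coefficients of the second fundamental form: L = -9*sin(u)/Abs(sin(u)), M = 0, N = -9*sin(u)^3/Abs(sin(u)).
Assemble K = (LN − M²)/(EG − F²) = 1/81. At (u, v) = (pi/6, -3*pi/5): K = 1/81.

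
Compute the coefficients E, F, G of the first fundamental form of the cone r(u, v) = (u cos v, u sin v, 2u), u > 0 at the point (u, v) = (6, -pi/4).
E = 5;  F = 0;  G = 36

Partials: r_u = (cos(v), sin(v), 2), r_v = (-u*sin(v), u*cos(v), 0). As functions of (u, v):
  E = r_u · r_u = 5,
  F = r_u · r_v = 0,
  G = r_v · r_v = u^2.
Evaluating at (u, v) = (6, -pi/4): E = 5, F = 0, G = 36.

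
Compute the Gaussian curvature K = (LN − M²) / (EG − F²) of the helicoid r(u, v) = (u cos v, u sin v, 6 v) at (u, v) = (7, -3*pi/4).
K = -36/7225

Coefficients of the first fundamental form: E = 1, F = 0, G = u^2 + 36.
Coefficients of the second fundamental form: L = 0, M = -6/sqrt(u^2 + 36), N = 0.
Assemble K = (LN − M²)/(EG − F²) = -36/(u^2 + 36)^2. At (u, v) = (7, -3*pi/4): K = -36/7225.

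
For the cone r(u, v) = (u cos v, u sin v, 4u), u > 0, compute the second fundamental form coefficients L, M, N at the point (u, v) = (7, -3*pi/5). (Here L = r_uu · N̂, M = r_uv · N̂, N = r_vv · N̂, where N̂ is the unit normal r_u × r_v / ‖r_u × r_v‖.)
L = 0;  M = 0;  N = 28*sqrt(17)/17

Compute the unit normal N̂(u, v) = (-4*sqrt(17)*u*cos(v)/(17*Abs(u)), -4*sqrt(17)*u*sin(v)/(17*Abs(u)), sqrt(17)*u/(17*Abs(u))), and the second partials r_uu, r_uv, r_vv. Take dot products:
  L(u, v) = r_uu · N̂ = 0,
  M(u, v) = r_uv · N̂ = 0,
  N(u, v) = r_vv · N̂ = 4*sqrt(17)*u^2/(17*Abs(u)).
Evaluating at (u, v) = (7, -3*pi/5):
  L = 0, M = 0, N = 28*sqrt(17)/17.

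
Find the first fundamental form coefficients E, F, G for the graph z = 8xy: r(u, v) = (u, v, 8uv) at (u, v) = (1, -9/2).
E = 1297;  F = -288;  G = 65

Partials: r_u = (1, 0, 8*v), r_v = (0, 1, 8*u). As functions of (u, v):
  E = r_u · r_u = 64*v^2 + 1,
  F = r_u · r_v = 64*u*v,
  G = r_v · r_v = 64*u^2 + 1.
Evaluating at (u, v) = (1, -9/2): E = 1297, F = -288, G = 65.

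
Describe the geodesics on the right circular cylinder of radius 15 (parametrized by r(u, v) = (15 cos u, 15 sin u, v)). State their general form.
The cylinder is flat (K = 0) and locally isometric to the plane via the development (u, v) ↦ (15 u, v). Geodesics are the pre-images of straight lines: circles (v constant), vertical lines (u constant), and helices (v = c · u + d) for constants c, d.

A right cylinder has E = 15², F = 0, G = 1, so EG − F² = 15², and L = −15, M = N = 0, giving K = (LN − M²)/(EG − F²) = 0 everywhere. A flat surface is locally isometric to the Euclidean plane via the map (u, v) ↦ (15 u, v). Straight lines in the (x̃, ỹ) plane pull back to: (a) horizontal circles (v = const), (b) vertical generators (u = const), and (c) helices (15 u tan θ = v, i.e. v = c · u + d).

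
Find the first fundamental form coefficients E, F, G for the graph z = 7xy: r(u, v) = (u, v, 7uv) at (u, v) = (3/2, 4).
E = 785;  F = 294;  G = 445/4

Partials: r_u = (1, 0, 7*v), r_v = (0, 1, 7*u). As functions of (u, v):
  E = r_u · r_u = 49*v^2 + 1,
  F = r_u · r_v = 49*u*v,
  G = r_v · r_v = 49*u^2 + 1.
Evaluating at (u, v) = (3/2, 4): E = 785, F = 294, G = 445/4.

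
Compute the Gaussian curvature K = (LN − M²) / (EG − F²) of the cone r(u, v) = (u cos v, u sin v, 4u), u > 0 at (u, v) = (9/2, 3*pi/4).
K = 0

Coefficients of the first fundamental form: E = 17, F = 0, G = u^2.
Coefficients of the second fundamental form: L = 0, M = 0, N = 4*sqrt(17)*u^2/(17*Abs(u)).
Assemble K = (LN − M²)/(EG − F²) = 0. At (u, v) = (9/2, 3*pi/4): K = 0.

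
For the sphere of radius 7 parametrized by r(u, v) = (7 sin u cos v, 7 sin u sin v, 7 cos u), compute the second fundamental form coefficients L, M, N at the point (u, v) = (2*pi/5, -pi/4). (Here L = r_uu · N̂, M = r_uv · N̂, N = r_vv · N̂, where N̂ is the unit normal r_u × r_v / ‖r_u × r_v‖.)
L = -7;  M = 0;  N = -35/8 - 7*sqrt(5)/8

Compute the unit normal N̂(u, v) = (sin(u)^2*cos(v)/Abs(sin(u)), sin(u)^2*sin(v)/Abs(sin(u)), sin(2*u)/(2*Abs(sin(u)))), and the second partials r_uu, r_uv, r_vv. Take dot products:
  L(u, v) = r_uu · N̂ = -7*sin(u)/Abs(sin(u)),
  M(u, v) = r_uv · N̂ = 0,
  N(u, v) = r_vv · N̂ = -7*sin(u)^3/Abs(sin(u)).
Evaluating at (u, v) = (2*pi/5, -pi/4):
  L = -7, M = 0, N = -35/8 - 7*sqrt(5)/8.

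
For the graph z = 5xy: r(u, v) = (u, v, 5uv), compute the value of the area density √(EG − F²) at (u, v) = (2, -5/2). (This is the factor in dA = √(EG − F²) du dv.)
√(EG − F²)|_{(2, -5/2)} = 7*sqrt(21)/2

E = 25*v^2 + 1, F = 25*u*v, G = 25*u^2 + 1, so EG − F² = 25*u^2 + 25*v^2 + 1. Taking the positive square root: √(EG − F²) = sqrt(25*u^2 + 25*v^2 + 1). At (u, v) = (2, -5/2): 7*sqrt(21)/2.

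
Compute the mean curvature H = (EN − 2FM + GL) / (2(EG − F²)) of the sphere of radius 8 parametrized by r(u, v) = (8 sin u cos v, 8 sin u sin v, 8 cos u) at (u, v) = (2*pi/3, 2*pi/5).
H = -1/8

With E = 64, F = 0, G = 64*sin(u)^2, L = -8*sin(u)/Abs(sin(u)), M = 0, N = -8*sin(u)^3/Abs(sin(u)), assemble
  H = (EN − 2FM + GL) / (2(EG − F²)) = -sin(u)/(8*Abs(sin(u))).
At (u, v) = (2*pi/3, 2*pi/5): H = -1/8.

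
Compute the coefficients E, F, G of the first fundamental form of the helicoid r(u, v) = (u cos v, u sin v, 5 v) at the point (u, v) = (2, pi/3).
E = 1;  F = 0;  G = 29

Partials: r_u = (cos(v), sin(v), 0), r_v = (-u*sin(v), u*cos(v), 5). As functions of (u, v):
  E = r_u · r_u = 1,
  F = r_u · r_v = 0,
  G = r_v · r_v = u^2 + 25.
Evaluating at (u, v) = (2, pi/3): E = 1, F = 0, G = 29.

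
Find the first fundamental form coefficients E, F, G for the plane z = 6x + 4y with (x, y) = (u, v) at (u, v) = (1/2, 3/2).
E = 37;  F = 24;  G = 17

Partials: r_u = (1, 0, 6), r_v = (0, 1, 4). As functions of (u, v):
  E = r_u · r_u = 37,
  F = r_u · r_v = 24,
  G = r_v · r_v = 17.
Evaluating at (u, v) = (1/2, 3/2): E = 37, F = 24, G = 17.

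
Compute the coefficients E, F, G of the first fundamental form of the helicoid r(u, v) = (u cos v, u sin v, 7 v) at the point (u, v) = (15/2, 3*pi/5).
E = 1;  F = 0;  G = 421/4

Partials: r_u = (cos(v), sin(v), 0), r_v = (-u*sin(v), u*cos(v), 7). As functions of (u, v):
  E = r_u · r_u = 1,
  F = r_u · r_v = 0,
  G = r_v · r_v = u^2 + 49.
Evaluating at (u, v) = (15/2, 3*pi/5): E = 1, F = 0, G = 421/4.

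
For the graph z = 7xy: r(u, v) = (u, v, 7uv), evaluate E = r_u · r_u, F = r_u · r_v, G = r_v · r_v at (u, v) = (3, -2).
E = 197;  F = -294;  G = 442

Partials: r_u = (1, 0, 7*v), r_v = (0, 1, 7*u). As functions of (u, v):
  E = r_u · r_u = 49*v^2 + 1,
  F = r_u · r_v = 49*u*v,
  G = r_v · r_v = 49*u^2 + 1.
Evaluating at (u, v) = (3, -2): E = 197, F = -294, G = 442.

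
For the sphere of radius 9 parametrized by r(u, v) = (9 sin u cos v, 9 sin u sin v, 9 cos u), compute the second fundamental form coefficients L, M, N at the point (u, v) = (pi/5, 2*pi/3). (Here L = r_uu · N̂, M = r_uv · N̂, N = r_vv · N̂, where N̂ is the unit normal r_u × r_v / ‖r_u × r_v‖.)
L = -9;  M = 0;  N = -45/8 + 9*sqrt(5)/8

Compute the unit normal N̂(u, v) = (sin(u)^2*cos(v)/Abs(sin(u)), sin(u)^2*sin(v)/Abs(sin(u)), sin(2*u)/(2*Abs(sin(u)))), and the second partials r_uu, r_uv, r_vv. Take dot products:
  L(u, v) = r_uu · N̂ = -9*sin(u)/Abs(sin(u)),
  M(u, v) = r_uv · N̂ = 0,
  N(u, v) = r_vv · N̂ = -9*sin(u)^3/Abs(sin(u)).
Evaluating at (u, v) = (pi/5, 2*pi/3):
  L = -9, M = 0, N = -45/8 + 9*sqrt(5)/8.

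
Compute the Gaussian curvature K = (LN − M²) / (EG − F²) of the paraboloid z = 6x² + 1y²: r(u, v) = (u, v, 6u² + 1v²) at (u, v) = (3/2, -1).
K = 24/108241

Coefficients of the first fundamental form: E = 144*u^2 + 1, F = 24*u*v, G = 4*v^2 + 1.
Coefficients of the second fundamental form: L = 12/sqrt(144*u^2 + 4*v^2 + 1), M = 0, N = 2/sqrt(144*u^2 + 4*v^2 + 1).
Assemble K = (LN − M²)/(EG − F²) = 24/(20736*u^4 + 1152*u^2*v^2 + 288*u^2 + 16*v^4 + 8*v^2 + 1). At (u, v) = (3/2, -1): K = 24/108241.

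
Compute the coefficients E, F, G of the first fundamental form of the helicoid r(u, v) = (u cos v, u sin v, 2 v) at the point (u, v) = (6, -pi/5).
E = 1;  F = 0;  G = 40

Partials: r_u = (cos(v), sin(v), 0), r_v = (-u*sin(v), u*cos(v), 2). As functions of (u, v):
  E = r_u · r_u = 1,
  F = r_u · r_v = 0,
  G = r_v · r_v = u^2 + 4.
Evaluating at (u, v) = (6, -pi/5): E = 1, F = 0, G = 40.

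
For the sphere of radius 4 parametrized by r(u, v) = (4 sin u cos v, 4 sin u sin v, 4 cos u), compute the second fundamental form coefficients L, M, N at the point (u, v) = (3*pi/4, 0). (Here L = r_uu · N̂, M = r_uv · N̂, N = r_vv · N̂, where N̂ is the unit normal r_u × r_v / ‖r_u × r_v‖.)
L = -4;  M = 0;  N = -2

Compute the unit normal N̂(u, v) = (sin(u)^2*cos(v)/Abs(sin(u)), sin(u)^2*sin(v)/Abs(sin(u)), sin(2*u)/(2*Abs(sin(u)))), and the second partials r_uu, r_uv, r_vv. Take dot products:
  L(u, v) = r_uu · N̂ = -4*sin(u)/Abs(sin(u)),
  M(u, v) = r_uv · N̂ = 0,
  N(u, v) = r_vv · N̂ = -4*sin(u)^3/Abs(sin(u)).
Evaluating at (u, v) = (3*pi/4, 0):
  L = -4, M = 0, N = -2.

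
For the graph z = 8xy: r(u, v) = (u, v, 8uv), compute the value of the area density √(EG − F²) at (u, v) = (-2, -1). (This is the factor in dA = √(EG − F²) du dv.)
√(EG − F²)|_{(-2, -1)} = sqrt(321)

E = 64*v^2 + 1, F = 64*u*v, G = 64*u^2 + 1, so EG − F² = 64*u^2 + 64*v^2 + 1. Taking the positive square root: √(EG − F²) = sqrt(64*u^2 + 64*v^2 + 1). At (u, v) = (-2, -1): sqrt(321).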